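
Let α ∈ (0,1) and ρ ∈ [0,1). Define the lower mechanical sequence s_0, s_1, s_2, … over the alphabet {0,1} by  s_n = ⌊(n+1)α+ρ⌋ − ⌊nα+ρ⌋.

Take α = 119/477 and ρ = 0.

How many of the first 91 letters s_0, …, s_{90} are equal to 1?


22

#1s = Σ_{n=0}^{90} s_n = Σ_{n=0}^{90} (⌊(n+1)α+ρ⌋ − ⌊nα+ρ⌋)
the sum telescopes: every ⌊nα+ρ⌋ with 0 < n < 91 appears once with + and once with −, leaving ⌊91α+ρ⌋ − ⌊0·α+ρ⌋
91α + ρ = (91·119) / 477 = 10829/477
ρ = 0/477
⌊10829/477⌋ = 22,  ⌊0/477⌋ = 0
#1s = 22 − 0 = 22


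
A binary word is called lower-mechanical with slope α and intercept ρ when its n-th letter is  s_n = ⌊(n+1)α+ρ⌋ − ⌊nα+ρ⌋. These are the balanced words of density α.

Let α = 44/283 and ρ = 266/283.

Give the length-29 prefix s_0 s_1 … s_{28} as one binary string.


n=0: ⌊(1·44+266)/283⌋ − ⌊(0·44+266)/283⌋ = ⌊310/283⌋ − ⌊266/283⌋ = 1 − 0 = 1
n=1: ⌊(2·44+266)/283⌋ − ⌊(1·44+266)/283⌋ = ⌊354/283⌋ − ⌊310/283⌋ = 1 − 1 = 0
n=2: ⌊(3·44+266)/283⌋ − ⌊(2·44+266)/283⌋ = ⌊398/283⌋ − ⌊354/283⌋ = 1 − 1 = 0
n=3: ⌊(4·44+266)/283⌋ − ⌊(3·44+266)/283⌋ = ⌊442/283⌋ − ⌊398/283⌋ = 1 − 1 = 0
n=4: ⌊(5·44+266)/283⌋ − ⌊(4·44+266)/283⌋ = ⌊486/283⌋ − ⌊442/283⌋ = 1 − 1 = 0
n=5: ⌊(6·44+266)/283⌋ − ⌊(5·44+266)/283⌋ = ⌊530/283⌋ − ⌊486/283⌋ = 1 − 1 = 0
n=6: ⌊(7·44+266)/283⌋ − ⌊(6·44+266)/283⌋ = ⌊574/283⌋ − ⌊530/283⌋ = 2 − 1 = 1
n=7: ⌊(8·44+266)/283⌋ − ⌊(7·44+266)/283⌋ = ⌊618/283⌋ − ⌊574/283⌋ = 2 − 2 = 0
n=8: ⌊(9·44+266)/283⌋ − ⌊(8·44+266)/283⌋ = ⌊662/283⌋ − ⌊618/283⌋ = 2 − 2 = 0
n=9: ⌊(10·44+266)/283⌋ − ⌊(9·44+266)/283⌋ = ⌊706/283⌋ − ⌊662/283⌋ = 2 − 2 = 0
n=10: ⌊(11·44+266)/283⌋ − ⌊(10·44+266)/283⌋ = ⌊750/283⌋ − ⌊706/283⌋ = 2 − 2 = 0
n=11: ⌊(12·44+266)/283⌋ − ⌊(11·44+266)/283⌋ = ⌊794/283⌋ − ⌊750/283⌋ = 2 − 2 = 0
n=12: ⌊(13·44+266)/283⌋ − ⌊(12·44+266)/283⌋ = ⌊838/283⌋ − ⌊794/283⌋ = 2 − 2 = 0
n=13: ⌊(14·44+266)/283⌋ − ⌊(13·44+266)/283⌋ = ⌊882/283⌋ − ⌊838/283⌋ = 3 − 2 = 1
n=14: ⌊(15·44+266)/283⌋ − ⌊(14·44+266)/283⌋ = ⌊926/283⌋ − ⌊882/283⌋ = 3 − 3 = 0
n=15: ⌊(16·44+266)/283⌋ − ⌊(15·44+266)/283⌋ = ⌊970/283⌋ − ⌊926/283⌋ = 3 − 3 = 0
n=16: ⌊(17·44+266)/283⌋ − ⌊(16·44+266)/283⌋ = ⌊1014/283⌋ − ⌊970/283⌋ = 3 − 3 = 0
n=17: ⌊(18·44+266)/283⌋ − ⌊(17·44+266)/283⌋ = ⌊1058/283⌋ − ⌊1014/283⌋ = 3 − 3 = 0
n=18: ⌊(19·44+266)/283⌋ − ⌊(18·44+266)/283⌋ = ⌊1102/283⌋ − ⌊1058/283⌋ = 3 − 3 = 0
n=19: ⌊(20·44+266)/283⌋ − ⌊(19·44+266)/283⌋ = ⌊1146/283⌋ − ⌊1102/283⌋ = 4 − 3 = 1
n=20: ⌊(21·44+266)/283⌋ − ⌊(20·44+266)/283⌋ = ⌊1190/283⌋ − ⌊1146/283⌋ = 4 − 4 = 0
n=21: ⌊(22·44+266)/283⌋ − ⌊(21·44+266)/283⌋ = ⌊1234/283⌋ − ⌊1190/283⌋ = 4 − 4 = 0
n=22: ⌊(23·44+266)/283⌋ − ⌊(22·44+266)/283⌋ = ⌊1278/283⌋ − ⌊1234/283⌋ = 4 − 4 = 0
n=23: ⌊(24·44+266)/283⌋ − ⌊(23·44+266)/283⌋ = ⌊1322/283⌋ − ⌊1278/283⌋ = 4 − 4 = 0
n=24: ⌊(25·44+266)/283⌋ − ⌊(24·44+266)/283⌋ = ⌊1366/283⌋ − ⌊1322/283⌋ = 4 − 4 = 0
n=25: ⌊(26·44+266)/283⌋ − ⌊(25·44+266)/283⌋ = ⌊1410/283⌋ − ⌊1366/283⌋ = 4 − 4 = 0
n=26: ⌊(27·44+266)/283⌋ − ⌊(26·44+266)/283⌋ = ⌊1454/283⌋ − ⌊1410/283⌋ = 5 − 4 = 1
n=27: ⌊(28·44+266)/283⌋ − ⌊(27·44+266)/283⌋ = ⌊1498/283⌋ − ⌊1454/283⌋ = 5 − 5 = 0
n=28: ⌊(29·44+266)/283⌋ − ⌊(28·44+266)/283⌋ = ⌊1542/283⌋ − ⌊1498/283⌋ = 5 − 5 = 0

10000010000001000001000000100


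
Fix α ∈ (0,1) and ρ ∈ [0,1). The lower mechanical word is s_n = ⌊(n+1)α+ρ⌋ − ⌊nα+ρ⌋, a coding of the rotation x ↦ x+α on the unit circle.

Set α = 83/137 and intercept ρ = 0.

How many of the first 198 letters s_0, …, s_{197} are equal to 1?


#1s = Σ_{n=0}^{197} s_n = Σ_{n=0}^{197} (⌊(n+1)α+ρ⌋ − ⌊nα+ρ⌋)
the sum telescopes: every ⌊nα+ρ⌋ with 0 < n < 198 appears once with + and once with −, leaving ⌊198α+ρ⌋ − ⌊0·α+ρ⌋
198α + ρ = (198·83) / 137 = 16434/137
ρ = 0/137
⌊16434/137⌋ = 119,  ⌊0/137⌋ = 0
#1s = 119 − 0 = 119

119


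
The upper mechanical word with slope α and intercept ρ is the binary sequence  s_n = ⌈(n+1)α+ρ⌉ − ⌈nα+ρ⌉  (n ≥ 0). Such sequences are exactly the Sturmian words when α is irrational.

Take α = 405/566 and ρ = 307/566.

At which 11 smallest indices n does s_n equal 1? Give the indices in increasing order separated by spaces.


0 2 3 4 6 7 9 10 11 13 14

n=0: ⌈712/566⌉−⌈307/566⌉ = 2−1 = 1  ← one
n=1: ⌈1117/566⌉−⌈712/566⌉ = 2−2 = 0
n=2: ⌈1522/566⌉−⌈1117/566⌉ = 3−2 = 1  ← one
n=3: ⌈1927/566⌉−⌈1522/566⌉ = 4−3 = 1  ← one
n=4: ⌈2332/566⌉−⌈1927/566⌉ = 5−4 = 1  ← one
n=5: ⌈2737/566⌉−⌈2332/566⌉ = 5−5 = 0
n=6: ⌈3142/566⌉−⌈2737/566⌉ = 6−5 = 1  ← one
n=7: ⌈3547/566⌉−⌈3142/566⌉ = 7−6 = 1  ← one
n=8: ⌈3952/566⌉−⌈3547/566⌉ = 7−7 = 0
n=9: ⌈4357/566⌉−⌈3952/566⌉ = 8−7 = 1  ← one
n=10: ⌈4762/566⌉−⌈4357/566⌉ = 9−8 = 1  ← one
n=11: ⌈5167/566⌉−⌈4762/566⌉ = 10−9 = 1  ← one
n=12: ⌈5572/566⌉−⌈5167/566⌉ = 10−10 = 0
n=13: ⌈5977/566⌉−⌈5572/566⌉ = 11−10 = 1  ← one
n=14: ⌈6382/566⌉−⌈5977/566⌉ = 12−11 = 1  ← one
positions of the first 11 ones: 0 2 3 4 6 7 9 10 11 13 14


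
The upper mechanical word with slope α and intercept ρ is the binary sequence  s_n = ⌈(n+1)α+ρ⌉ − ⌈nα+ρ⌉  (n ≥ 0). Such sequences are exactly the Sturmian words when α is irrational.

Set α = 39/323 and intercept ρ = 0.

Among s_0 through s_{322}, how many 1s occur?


#1s = Σ_{n=0}^{322} s_n = Σ_{n=0}^{322} (⌈(n+1)α+ρ⌉ − ⌈nα+ρ⌉)
the sum telescopes: every ⌈nα+ρ⌉ with 0 < n < 323 appears once with + and once with −, leaving ⌈323α+ρ⌉ − ⌈0·α+ρ⌉
323α + ρ = (323·39) / 323 = 12597/323
ρ = 0/323
⌈12597/323⌉ = 39,  ⌈0/323⌉ = 0
#1s = 39 − 0 = 39

39


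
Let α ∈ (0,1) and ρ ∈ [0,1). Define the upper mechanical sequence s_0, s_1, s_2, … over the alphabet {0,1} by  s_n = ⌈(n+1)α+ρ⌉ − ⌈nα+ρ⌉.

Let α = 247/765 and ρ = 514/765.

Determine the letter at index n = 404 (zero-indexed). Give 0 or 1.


(n+1)α + ρ = (405·247 + 514) / 765 = 100549/765
nα + ρ     = (404·247 + 514) / 765 = 100302/765
⌈100549/765⌉ = 132,  ⌈100302/765⌉ = 132
s_{404} = 132 − 132 = 0

0


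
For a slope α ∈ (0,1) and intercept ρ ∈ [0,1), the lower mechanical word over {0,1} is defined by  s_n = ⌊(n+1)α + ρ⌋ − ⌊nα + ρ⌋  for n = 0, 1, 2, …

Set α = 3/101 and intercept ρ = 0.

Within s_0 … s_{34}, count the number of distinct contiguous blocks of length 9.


3

t_n = ⌊(n·3)/101⌋ for n = 0 … 35:
  n=0…9: ⌊0/101⌋=0 ⌊3/101⌋=0 ⌊6/101⌋=0 ⌊9/101⌋=0 ⌊12/101⌋=0 ⌊15/101⌋=0 ⌊18/101⌋=0 ⌊21/101⌋=0 ⌊24/101⌋=0 ⌊27/101⌋=0
  n=10…19: ⌊30/101⌋=0 ⌊33/101⌋=0 ⌊36/101⌋=0 ⌊39/101⌋=0 ⌊42/101⌋=0 ⌊45/101⌋=0 ⌊48/101⌋=0 ⌊51/101⌋=0 ⌊54/101⌋=0 ⌊57/101⌋=0
  n=20…29: ⌊60/101⌋=0 ⌊63/101⌋=0 ⌊66/101⌋=0 ⌊69/101⌋=0 ⌊72/101⌋=0 ⌊75/101⌋=0 ⌊78/101⌋=0 ⌊81/101⌋=0 ⌊84/101⌋=0 ⌊87/101⌋=0
  n=30…35: ⌊90/101⌋=0 ⌊93/101⌋=0 ⌊96/101⌋=0 ⌊99/101⌋=0 ⌊102/101⌋=1 ⌊105/101⌋=1
s_n = t_(n+1) − t_n for n = 0 … 34 gives
prefix = 00000000000000000000000000000000010
slide a length-9 window over [0..8] … [26..34] (27 windows); first occurrence of each distinct factor:
  [  0..  8] 000000000
  [ 25.. 33] 000000001
  [ 26.. 34] 000000010
  (the other 24 windows repeat one of these)
distinct factors: {000000000, 000000001, 000000010}
count = 3  (Sturmian bound for length 9 is 10)


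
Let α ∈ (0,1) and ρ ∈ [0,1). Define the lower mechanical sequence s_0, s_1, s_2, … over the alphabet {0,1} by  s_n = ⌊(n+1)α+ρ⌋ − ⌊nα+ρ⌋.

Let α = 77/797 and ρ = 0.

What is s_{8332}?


(n+1)α + ρ = (8333·77) / 797 = 641641/797
nα + ρ     = (8332·77) / 797 = 641564/797
⌊641641/797⌋ = 805,  ⌊641564/797⌋ = 804
s_{8332} = 805 − 804 = 1

1


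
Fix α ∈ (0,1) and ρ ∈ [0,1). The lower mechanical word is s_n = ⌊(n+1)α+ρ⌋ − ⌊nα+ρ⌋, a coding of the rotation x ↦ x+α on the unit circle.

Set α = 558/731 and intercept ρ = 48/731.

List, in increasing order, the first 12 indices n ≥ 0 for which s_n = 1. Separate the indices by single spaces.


n=0: ⌊606/731⌋−⌊48/731⌋ = 0−0 = 0
n=1: ⌊1164/731⌋−⌊606/731⌋ = 1−0 = 1  ← one
n=2: ⌊1722/731⌋−⌊1164/731⌋ = 2−1 = 1  ← one
n=3: ⌊2280/731⌋−⌊1722/731⌋ = 3−2 = 1  ← one
n=4: ⌊2838/731⌋−⌊2280/731⌋ = 3−3 = 0
n=5: ⌊3396/731⌋−⌊2838/731⌋ = 4−3 = 1  ← one
n=6: ⌊3954/731⌋−⌊3396/731⌋ = 5−4 = 1  ← one
n=7: ⌊4512/731⌋−⌊3954/731⌋ = 6−5 = 1  ← one
n=8: ⌊5070/731⌋−⌊4512/731⌋ = 6−6 = 0
n=9: ⌊5628/731⌋−⌊5070/731⌋ = 7−6 = 1  ← one
n=10: ⌊6186/731⌋−⌊5628/731⌋ = 8−7 = 1  ← one
n=11: ⌊6744/731⌋−⌊6186/731⌋ = 9−8 = 1  ← one
n=12: ⌊7302/731⌋−⌊6744/731⌋ = 9−9 = 0
n=13: ⌊7860/731⌋−⌊7302/731⌋ = 10−9 = 1  ← one
n=14: ⌊8418/731⌋−⌊7860/731⌋ = 11−10 = 1  ← one
n=15: ⌊8976/731⌋−⌊8418/731⌋ = 12−11 = 1  ← one
positions of the first 12 ones: 1 2 3 5 6 7 9 10 11 13 14 15

1 2 3 5 6 7 9 10 11 13 14 15


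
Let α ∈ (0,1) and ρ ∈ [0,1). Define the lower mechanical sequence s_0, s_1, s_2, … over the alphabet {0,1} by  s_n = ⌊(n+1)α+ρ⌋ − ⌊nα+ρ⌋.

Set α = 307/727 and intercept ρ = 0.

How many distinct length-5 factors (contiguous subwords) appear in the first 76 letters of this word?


t_n = ⌊(n·307)/727⌋ for n = 0 … 76:
  n=0…9: ⌊0/727⌋=0 ⌊307/727⌋=0 ⌊614/727⌋=0 ⌊921/727⌋=1 ⌊1228/727⌋=1 ⌊1535/727⌋=2 ⌊1842/727⌋=2 ⌊2149/727⌋=2 ⌊2456/727⌋=3 ⌊2763/727⌋=3
  n=10…19: ⌊3070/727⌋=4 ⌊3377/727⌋=4 ⌊3684/727⌋=5 ⌊3991/727⌋=5 ⌊4298/727⌋=5 ⌊4605/727⌋=6 ⌊4912/727⌋=6 ⌊5219/727⌋=7 ⌊5526/727⌋=7 ⌊5833/727⌋=8
  n=20…29: ⌊6140/727⌋=8 ⌊6447/727⌋=8 ⌊6754/727⌋=9 ⌊7061/727⌋=9 ⌊7368/727⌋=10 ⌊7675/727⌋=10 ⌊7982/727⌋=10 ⌊8289/727⌋=11 ⌊8596/727⌋=11 ⌊8903/727⌋=12
  n=30…39: ⌊9210/727⌋=12 ⌊9517/727⌋=13 ⌊9824/727⌋=13 ⌊10131/727⌋=13 ⌊10438/727⌋=14 ⌊10745/727⌋=14 ⌊11052/727⌋=15 ⌊11359/727⌋=15 ⌊11666/727⌋=16 ⌊11973/727⌋=16
  n=40…49: ⌊12280/727⌋=16 ⌊12587/727⌋=17 ⌊12894/727⌋=17 ⌊13201/727⌋=18 ⌊13508/727⌋=18 ⌊13815/727⌋=19 ⌊14122/727⌋=19 ⌊14429/727⌋=19 ⌊14736/727⌋=20 ⌊15043/727⌋=20
  n=50…59: ⌊15350/727⌋=21 ⌊15657/727⌋=21 ⌊15964/727⌋=21 ⌊16271/727⌋=22 ⌊16578/727⌋=22 ⌊16885/727⌋=23 ⌊17192/727⌋=23 ⌊17499/727⌋=24 ⌊17806/727⌋=24 ⌊18113/727⌋=24
  n=60…69: ⌊18420/727⌋=25 ⌊18727/727⌋=25 ⌊19034/727⌋=26 ⌊19341/727⌋=26 ⌊19648/727⌋=27 ⌊19955/727⌋=27 ⌊20262/727⌋=27 ⌊20569/727⌋=28 ⌊20876/727⌋=28 ⌊21183/727⌋=29
  n=70…76: ⌊21490/727⌋=29 ⌊21797/727⌋=29 ⌊22104/727⌋=30 ⌊22411/727⌋=30 ⌊22718/727⌋=31 ⌊23025/727⌋=31 ⌊23332/727⌋=32
s_n = t_(n+1) − t_n for n = 0 … 75 gives
prefix = 0010100101010010101001010010101001010100101010010100101010010101001010010101
slide a length-5 window over [0..4] … [71..75] (72 windows); first occurrence of each distinct factor:
  [  0..  4] 00101
  [  1..  5] 01010
  [  2..  6] 10100
  [  3..  7] 01001
  [  4..  8] 10010
  [  7.. 11] 10101
  (the other 66 windows repeat one of these)
distinct factors: {00101, 01001, 01010, 10010, 10100, 10101}
count = 6  (Sturmian bound for length 5 is 6)

6


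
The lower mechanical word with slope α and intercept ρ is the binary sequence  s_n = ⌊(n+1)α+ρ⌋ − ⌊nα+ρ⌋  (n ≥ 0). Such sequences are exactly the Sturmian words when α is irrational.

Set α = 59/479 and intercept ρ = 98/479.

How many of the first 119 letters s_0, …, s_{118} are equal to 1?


14

#1s = Σ_{n=0}^{118} s_n = Σ_{n=0}^{118} (⌊(n+1)α+ρ⌋ − ⌊nα+ρ⌋)
the sum telescopes: every ⌊nα+ρ⌋ with 0 < n < 119 appears once with + and once with −, leaving ⌊119α+ρ⌋ − ⌊0·α+ρ⌋
119α + ρ = (119·59 + 98) / 479 = 7119/479
ρ = 98/479
⌊7119/479⌋ = 14,  ⌊98/479⌋ = 0
#1s = 14 − 0 = 14


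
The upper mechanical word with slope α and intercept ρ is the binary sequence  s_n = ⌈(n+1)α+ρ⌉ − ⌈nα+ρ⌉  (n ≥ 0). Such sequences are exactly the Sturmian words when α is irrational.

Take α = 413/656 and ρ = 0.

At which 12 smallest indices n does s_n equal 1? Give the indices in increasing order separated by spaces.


0 1 3 4 6 7 9 11 12 14 15 17

n=0: ⌈413/656⌉−⌈0/656⌉ = 1−0 = 1  ← one
n=1: ⌈826/656⌉−⌈413/656⌉ = 2−1 = 1  ← one
n=2: ⌈1239/656⌉−⌈826/656⌉ = 2−2 = 0
n=3: ⌈1652/656⌉−⌈1239/656⌉ = 3−2 = 1  ← one
n=4: ⌈2065/656⌉−⌈1652/656⌉ = 4−3 = 1  ← one
n=5: ⌈2478/656⌉−⌈2065/656⌉ = 4−4 = 0
n=6: ⌈2891/656⌉−⌈2478/656⌉ = 5−4 = 1  ← one
n=7: ⌈3304/656⌉−⌈2891/656⌉ = 6−5 = 1  ← one
n=8: ⌈3717/656⌉−⌈3304/656⌉ = 6−6 = 0
n=9: ⌈4130/656⌉−⌈3717/656⌉ = 7−6 = 1  ← one
n=10: ⌈4543/656⌉−⌈4130/656⌉ = 7−7 = 0
n=11: ⌈4956/656⌉−⌈4543/656⌉ = 8−7 = 1  ← one
n=12: ⌈5369/656⌉−⌈4956/656⌉ = 9−8 = 1  ← one
n=13: ⌈5782/656⌉−⌈5369/656⌉ = 9−9 = 0
n=14: ⌈6195/656⌉−⌈5782/656⌉ = 10−9 = 1  ← one
n=15: ⌈6608/656⌉−⌈6195/656⌉ = 11−10 = 1  ← one
n=16: ⌈7021/656⌉−⌈6608/656⌉ = 11−11 = 0
n=17: ⌈7434/656⌉−⌈7021/656⌉ = 12−11 = 1  ← one
positions of the first 12 ones: 0 1 3 4 6 7 9 11 12 14 15 17


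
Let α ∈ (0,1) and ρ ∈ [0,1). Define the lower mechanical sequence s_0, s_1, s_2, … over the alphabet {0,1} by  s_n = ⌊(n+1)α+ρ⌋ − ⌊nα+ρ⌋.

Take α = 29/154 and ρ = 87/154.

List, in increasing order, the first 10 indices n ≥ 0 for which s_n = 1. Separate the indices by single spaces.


n=0: ⌊116/154⌋−⌊87/154⌋ = 0−0 = 0
n=1: ⌊145/154⌋−⌊116/154⌋ = 0−0 = 0
n=2: ⌊174/154⌋−⌊145/154⌋ = 1−0 = 1  ← one
n=3: ⌊203/154⌋−⌊174/154⌋ = 1−1 = 0
n=4: ⌊232/154⌋−⌊203/154⌋ = 1−1 = 0
n=5: ⌊261/154⌋−⌊232/154⌋ = 1−1 = 0
n=6: ⌊290/154⌋−⌊261/154⌋ = 1−1 = 0
n=7: ⌊319/154⌋−⌊290/154⌋ = 2−1 = 1  ← one
n=8: ⌊348/154⌋−⌊319/154⌋ = 2−2 = 0
n=9: ⌊377/154⌋−⌊348/154⌋ = 2−2 = 0
n=10: ⌊406/154⌋−⌊377/154⌋ = 2−2 = 0
n=11: ⌊435/154⌋−⌊406/154⌋ = 2−2 = 0
n=12: ⌊464/154⌋−⌊435/154⌋ = 3−2 = 1  ← one
n=13: ⌊493/154⌋−⌊464/154⌋ = 3−3 = 0
n=14: ⌊522/154⌋−⌊493/154⌋ = 3−3 = 0
n=15: ⌊551/154⌋−⌊522/154⌋ = 3−3 = 0
n=16: ⌊580/154⌋−⌊551/154⌋ = 3−3 = 0
n=17: ⌊609/154⌋−⌊580/154⌋ = 3−3 = 0
n=18: ⌊638/154⌋−⌊609/154⌋ = 4−3 = 1  ← one
n=19: ⌊667/154⌋−⌊638/154⌋ = 4−4 = 0
n=20: ⌊696/154⌋−⌊667/154⌋ = 4−4 = 0
n=21: ⌊725/154⌋−⌊696/154⌋ = 4−4 = 0
n=22: ⌊754/154⌋−⌊725/154⌋ = 4−4 = 0
n=23: ⌊783/154⌋−⌊754/154⌋ = 5−4 = 1  ← one
n=24: ⌊812/154⌋−⌊783/154⌋ = 5−5 = 0
n=25: ⌊841/154⌋−⌊812/154⌋ = 5−5 = 0
n=26: ⌊870/154⌋−⌊841/154⌋ = 5−5 = 0
n=27: ⌊899/154⌋−⌊870/154⌋ = 5−5 = 0
n=28: ⌊928/154⌋−⌊899/154⌋ = 6−5 = 1  ← one
n=29: ⌊957/154⌋−⌊928/154⌋ = 6−6 = 0
n=30: ⌊986/154⌋−⌊957/154⌋ = 6−6 = 0
n=31: ⌊1015/154⌋−⌊986/154⌋ = 6−6 = 0
n=32: ⌊1044/154⌋−⌊1015/154⌋ = 6−6 = 0
n=33: ⌊1073/154⌋−⌊1044/154⌋ = 6−6 = 0
n=34: ⌊1102/154⌋−⌊1073/154⌋ = 7−6 = 1  ← one
n=35: ⌊1131/154⌋−⌊1102/154⌋ = 7−7 = 0
n=36: ⌊1160/154⌋−⌊1131/154⌋ = 7−7 = 0
n=37: ⌊1189/154⌋−⌊1160/154⌋ = 7−7 = 0
n=38: ⌊1218/154⌋−⌊1189/154⌋ = 7−7 = 0
n=39: ⌊1247/154⌋−⌊1218/154⌋ = 8−7 = 1  ← one
n=40: ⌊1276/154⌋−⌊1247/154⌋ = 8−8 = 0
n=41: ⌊1305/154⌋−⌊1276/154⌋ = 8−8 = 0
n=42: ⌊1334/154⌋−⌊1305/154⌋ = 8−8 = 0
n=43: ⌊1363/154⌋−⌊1334/154⌋ = 8−8 = 0
n=44: ⌊1392/154⌋−⌊1363/154⌋ = 9−8 = 1  ← one
n=45: ⌊1421/154⌋−⌊1392/154⌋ = 9−9 = 0
n=46: ⌊1450/154⌋−⌊1421/154⌋ = 9−9 = 0
n=47: ⌊1479/154⌋−⌊1450/154⌋ = 9−9 = 0
n=48: ⌊1508/154⌋−⌊1479/154⌋ = 9−9 = 0
n=49: ⌊1537/154⌋−⌊1508/154⌋ = 9−9 = 0
n=50: ⌊1566/154⌋−⌊1537/154⌋ = 10−9 = 1  ← one
positions of the first 10 ones: 2 7 12 18 23 28 34 39 44 50

2 7 12 18 23 28 34 39 44 50


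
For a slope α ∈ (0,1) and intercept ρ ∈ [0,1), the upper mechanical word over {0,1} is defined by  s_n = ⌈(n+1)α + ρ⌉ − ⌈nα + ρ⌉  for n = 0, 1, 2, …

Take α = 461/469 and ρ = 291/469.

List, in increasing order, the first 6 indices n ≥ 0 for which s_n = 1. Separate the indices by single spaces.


0 1 2 3 4 5

n=0: ⌈752/469⌉−⌈291/469⌉ = 2−1 = 1  ← one
n=1: ⌈1213/469⌉−⌈752/469⌉ = 3−2 = 1  ← one
n=2: ⌈1674/469⌉−⌈1213/469⌉ = 4−3 = 1  ← one
n=3: ⌈2135/469⌉−⌈1674/469⌉ = 5−4 = 1  ← one
n=4: ⌈2596/469⌉−⌈2135/469⌉ = 6−5 = 1  ← one
n=5: ⌈3057/469⌉−⌈2596/469⌉ = 7−6 = 1  ← one
positions of the first 6 ones: 0 1 2 3 4 5


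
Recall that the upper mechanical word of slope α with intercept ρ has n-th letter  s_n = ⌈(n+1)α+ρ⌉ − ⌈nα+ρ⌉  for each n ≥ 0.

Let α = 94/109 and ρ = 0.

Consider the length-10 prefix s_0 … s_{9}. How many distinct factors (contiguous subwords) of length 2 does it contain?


3

t_n = ⌈(n·94)/109⌉ for n = 0 … 10:
  n=0…9: ⌈0/109⌉=0 ⌈94/109⌉=1 ⌈188/109⌉=2 ⌈282/109⌉=3 ⌈376/109⌉=4 ⌈470/109⌉=5 ⌈564/109⌉=6 ⌈658/109⌉=7 ⌈752/109⌉=7 ⌈846/109⌉=8
  n=10: ⌈940/109⌉=9
s_n = t_(n+1) − t_n for n = 0 … 9 gives
prefix = 1111111011
slide a length-2 window over [0..1] … [8..9] (9 windows); first occurrence of each distinct factor:
  [  0..  1] 11
  [  6..  7] 10
  [  7..  8] 01
  (the other 6 windows repeat one of these)
distinct factors: {01, 10, 11}
count = 3  (Sturmian bound for length 2 is 3)


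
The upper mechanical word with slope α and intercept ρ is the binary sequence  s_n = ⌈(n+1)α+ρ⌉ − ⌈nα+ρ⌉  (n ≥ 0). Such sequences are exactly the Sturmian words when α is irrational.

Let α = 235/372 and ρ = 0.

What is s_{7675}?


1

(n+1)α + ρ = (7676·235) / 372 = 1803860/372
nα + ρ     = (7675·235) / 372 = 1803625/372
⌈1803860/372⌉ = 4850,  ⌈1803625/372⌉ = 4849
s_{7675} = 4850 − 4849 = 1


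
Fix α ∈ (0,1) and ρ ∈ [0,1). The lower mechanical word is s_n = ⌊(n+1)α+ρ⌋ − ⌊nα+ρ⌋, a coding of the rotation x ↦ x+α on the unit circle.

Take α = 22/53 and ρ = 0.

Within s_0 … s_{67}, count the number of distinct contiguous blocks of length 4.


t_n = ⌊(n·22)/53⌋ for n = 0 … 68:
  n=0…9: ⌊0/53⌋=0 ⌊22/53⌋=0 ⌊44/53⌋=0 ⌊66/53⌋=1 ⌊88/53⌋=1 ⌊110/53⌋=2 ⌊132/53⌋=2 ⌊154/53⌋=2 ⌊176/53⌋=3 ⌊198/53⌋=3
  n=10…19: ⌊220/53⌋=4 ⌊242/53⌋=4 ⌊264/53⌋=4 ⌊286/53⌋=5 ⌊308/53⌋=5 ⌊330/53⌋=6 ⌊352/53⌋=6 ⌊374/53⌋=7 ⌊396/53⌋=7 ⌊418/53⌋=7
  n=20…29: ⌊440/53⌋=8 ⌊462/53⌋=8 ⌊484/53⌋=9 ⌊506/53⌋=9 ⌊528/53⌋=9 ⌊550/53⌋=10 ⌊572/53⌋=10 ⌊594/53⌋=11 ⌊616/53⌋=11 ⌊638/53⌋=12
  n=30…39: ⌊660/53⌋=12 ⌊682/53⌋=12 ⌊704/53⌋=13 ⌊726/53⌋=13 ⌊748/53⌋=14 ⌊770/53⌋=14 ⌊792/53⌋=14 ⌊814/53⌋=15 ⌊836/53⌋=15 ⌊858/53⌋=16
  n=40…49: ⌊880/53⌋=16 ⌊902/53⌋=17 ⌊924/53⌋=17 ⌊946/53⌋=17 ⌊968/53⌋=18 ⌊990/53⌋=18 ⌊1012/53⌋=19 ⌊1034/53⌋=19 ⌊1056/53⌋=19 ⌊1078/53⌋=20
  n=50…59: ⌊1100/53⌋=20 ⌊1122/53⌋=21 ⌊1144/53⌋=21 ⌊1166/53⌋=22 ⌊1188/53⌋=22 ⌊1210/53⌋=22 ⌊1232/53⌋=23 ⌊1254/53⌋=23 ⌊1276/53⌋=24 ⌊1298/53⌋=24
  n=60…68: ⌊1320/53⌋=24 ⌊1342/53⌋=25 ⌊1364/53⌋=25 ⌊1386/53⌋=26 ⌊1408/53⌋=26 ⌊1430/53⌋=26 ⌊1452/53⌋=27 ⌊1474/53⌋=27 ⌊1496/53⌋=28
s_n = t_(n+1) − t_n for n = 0 … 67 gives
prefix = 00101001010010101001010010101001010010101001010010101001010010100101
slide a length-4 window over [0..3] … [64..67] (65 windows); first occurrence of each distinct factor:
  [  0..  3] 0010
  [  1..  4] 0101
  [  2..  5] 1010
  [  3..  6] 0100
  [  4..  7] 1001
  (the other 60 windows repeat one of these)
distinct factors: {0010, 0100, 0101, 1001, 1010}
count = 5  (Sturmian bound for length 4 is 5)

5


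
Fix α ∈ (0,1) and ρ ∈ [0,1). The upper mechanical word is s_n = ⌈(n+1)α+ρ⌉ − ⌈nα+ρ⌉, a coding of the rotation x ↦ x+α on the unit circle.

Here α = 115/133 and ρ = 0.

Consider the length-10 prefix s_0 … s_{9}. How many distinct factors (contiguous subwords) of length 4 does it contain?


t_n = ⌈(n·115)/133⌉ for n = 0 … 10:
  n=0…9: ⌈0/133⌉=0 ⌈115/133⌉=1 ⌈230/133⌉=2 ⌈345/133⌉=3 ⌈460/133⌉=4 ⌈575/133⌉=5 ⌈690/133⌉=6 ⌈805/133⌉=7 ⌈920/133⌉=7 ⌈1035/133⌉=8
  n=10: ⌈1150/133⌉=9
s_n = t_(n+1) − t_n for n = 0 … 9 gives
prefix = 1111111011
slide a length-4 window over [0..3] … [6..9] (7 windows); first occurrence of each distinct factor:
  [  0..  3] 1111
  [  4..  7] 1110
  [  5..  8] 1101
  [  6..  9] 1011
  (the other 3 windows repeat one of these)
distinct factors: {1011, 1101, 1110, 1111}
count = 4  (Sturmian bound for length 4 is 5)

4


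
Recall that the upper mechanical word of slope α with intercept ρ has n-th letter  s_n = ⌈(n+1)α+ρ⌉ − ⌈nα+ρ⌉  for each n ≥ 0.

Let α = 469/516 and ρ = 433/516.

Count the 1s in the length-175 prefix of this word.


#1s = Σ_{n=0}^{174} s_n = Σ_{n=0}^{174} (⌈(n+1)α+ρ⌉ − ⌈nα+ρ⌉)
the sum telescopes: every ⌈nα+ρ⌉ with 0 < n < 175 appears once with + and once with −, leaving ⌈175α+ρ⌉ − ⌈0·α+ρ⌉
175α + ρ = (175·469 + 433) / 516 = 82508/516
ρ = 433/516
⌈82508/516⌉ = 160,  ⌈433/516⌉ = 1
#1s = 160 − 1 = 159

159


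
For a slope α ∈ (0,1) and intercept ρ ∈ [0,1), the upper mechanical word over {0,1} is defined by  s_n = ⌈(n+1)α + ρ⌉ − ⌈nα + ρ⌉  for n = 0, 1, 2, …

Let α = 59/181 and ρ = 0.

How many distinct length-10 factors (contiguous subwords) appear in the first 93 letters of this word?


11

t_n = ⌈(n·59)/181⌉ for n = 0 … 93:
  n=0…9: ⌈0/181⌉=0 ⌈59/181⌉=1 ⌈118/181⌉=1 ⌈177/181⌉=1 ⌈236/181⌉=2 ⌈295/181⌉=2 ⌈354/181⌉=2 ⌈413/181⌉=3 ⌈472/181⌉=3 ⌈531/181⌉=3
  n=10…19: ⌈590/181⌉=4 ⌈649/181⌉=4 ⌈708/181⌉=4 ⌈767/181⌉=5 ⌈826/181⌉=5 ⌈885/181⌉=5 ⌈944/181⌉=6 ⌈1003/181⌉=6 ⌈1062/181⌉=6 ⌈1121/181⌉=7
  n=20…29: ⌈1180/181⌉=7 ⌈1239/181⌉=7 ⌈1298/181⌉=8 ⌈1357/181⌉=8 ⌈1416/181⌉=8 ⌈1475/181⌉=9 ⌈1534/181⌉=9 ⌈1593/181⌉=9 ⌈1652/181⌉=10 ⌈1711/181⌉=10
  n=30…39: ⌈1770/181⌉=10 ⌈1829/181⌉=11 ⌈1888/181⌉=11 ⌈1947/181⌉=11 ⌈2006/181⌉=12 ⌈2065/181⌉=12 ⌈2124/181⌉=12 ⌈2183/181⌉=13 ⌈2242/181⌉=13 ⌈2301/181⌉=13
  n=40…49: ⌈2360/181⌉=14 ⌈2419/181⌉=14 ⌈2478/181⌉=14 ⌈2537/181⌉=15 ⌈2596/181⌉=15 ⌈2655/181⌉=15 ⌈2714/181⌉=15 ⌈2773/181⌉=16 ⌈2832/181⌉=16 ⌈2891/181⌉=16
  n=50…59: ⌈2950/181⌉=17 ⌈3009/181⌉=17 ⌈3068/181⌉=17 ⌈3127/181⌉=18 ⌈3186/181⌉=18 ⌈3245/181⌉=18 ⌈3304/181⌉=19 ⌈3363/181⌉=19 ⌈3422/181⌉=19 ⌈3481/181⌉=20
  n=60…69: ⌈3540/181⌉=20 ⌈3599/181⌉=20 ⌈3658/181⌉=21 ⌈3717/181⌉=21 ⌈3776/181⌉=21 ⌈3835/181⌉=22 ⌈3894/181⌉=22 ⌈3953/181⌉=22 ⌈4012/181⌉=23 ⌈4071/181⌉=23
  n=70…79: ⌈4130/181⌉=23 ⌈4189/181⌉=24 ⌈4248/181⌉=24 ⌈4307/181⌉=24 ⌈4366/181⌉=25 ⌈4425/181⌉=25 ⌈4484/181⌉=25 ⌈4543/181⌉=26 ⌈4602/181⌉=26 ⌈4661/181⌉=26
  n=80…89: ⌈4720/181⌉=27 ⌈4779/181⌉=27 ⌈4838/181⌉=27 ⌈4897/181⌉=28 ⌈4956/181⌉=28 ⌈5015/181⌉=28 ⌈5074/181⌉=29 ⌈5133/181⌉=29 ⌈5192/181⌉=29 ⌈5251/181⌉=30
  n=90…93: ⌈5310/181⌉=30 ⌈5369/181⌉=30 ⌈5428/181⌉=30 ⌈5487/181⌉=31
s_n = t_(n+1) − t_n for n = 0 … 92 gives
prefix = 100100100100100100100100100100100100100100100010010010010010010010010010010010010010010010001
slide a length-10 window over [0..9] … [83..92] (84 windows); first occurrence of each distinct factor:
  [  0..  9] 1001001001
  [  1.. 10] 0010010010
  [  2.. 11] 0100100100
  [ 36.. 45] 1001001000
  [ 37.. 46] 0010010001
  [ 38.. 47] 0100100010
  [ 39.. 48] 1001000100
  [ 40.. 49] 0010001001
  [ 41.. 50] 0100010010
  [ 42.. 51] 1000100100
  [ 43.. 52] 0001001001
  (the other 73 windows repeat one of these)
distinct factors: {0001001001, 0010001001, 0010010001, 0010010010, 0100010010, 0100100010, 0100100100, 1000100100, 1001000100, 1001001000, 1001001001}
count = 11  (Sturmian bound for length 10 is 11)


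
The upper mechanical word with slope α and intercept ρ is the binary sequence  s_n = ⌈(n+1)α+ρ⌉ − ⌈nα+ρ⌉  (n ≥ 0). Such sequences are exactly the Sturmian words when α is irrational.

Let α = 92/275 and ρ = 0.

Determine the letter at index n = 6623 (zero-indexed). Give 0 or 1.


(n+1)α + ρ = (6624·92) / 275 = 609408/275
nα + ρ     = (6623·92) / 275 = 609316/275
⌈609408/275⌉ = 2217,  ⌈609316/275⌉ = 2216
s_{6623} = 2217 − 2216 = 1

1


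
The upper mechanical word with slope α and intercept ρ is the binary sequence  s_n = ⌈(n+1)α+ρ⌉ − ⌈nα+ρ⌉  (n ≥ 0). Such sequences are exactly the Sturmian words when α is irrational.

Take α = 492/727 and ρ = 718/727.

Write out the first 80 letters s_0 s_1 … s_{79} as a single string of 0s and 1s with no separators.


n=0: ⌈(1·492+718)/727⌉ − ⌈(0·492+718)/727⌉ = ⌈1210/727⌉ − ⌈718/727⌉ = 2 − 1 = 1
n=1: ⌈(2·492+718)/727⌉ − ⌈(1·492+718)/727⌉ = ⌈1702/727⌉ − ⌈1210/727⌉ = 3 − 2 = 1
n=2: ⌈(3·492+718)/727⌉ − ⌈(2·492+718)/727⌉ = ⌈2194/727⌉ − ⌈1702/727⌉ = 4 − 3 = 1
n=3: ⌈(4·492+718)/727⌉ − ⌈(3·492+718)/727⌉ = ⌈2686/727⌉ − ⌈2194/727⌉ = 4 − 4 = 0
n=4: ⌈(5·492+718)/727⌉ − ⌈(4·492+718)/727⌉ = ⌈3178/727⌉ − ⌈2686/727⌉ = 5 − 4 = 1
n=5: ⌈(6·492+718)/727⌉ − ⌈(5·492+718)/727⌉ = ⌈3670/727⌉ − ⌈3178/727⌉ = 6 − 5 = 1
n=6: ⌈(7·492+718)/727⌉ − ⌈(6·492+718)/727⌉ = ⌈4162/727⌉ − ⌈3670/727⌉ = 6 − 6 = 0
n=7: ⌈(8·492+718)/727⌉ − ⌈(7·492+718)/727⌉ = ⌈4654/727⌉ − ⌈4162/727⌉ = 7 − 6 = 1
n=8: ⌈(9·492+718)/727⌉ − ⌈(8·492+718)/727⌉ = ⌈5146/727⌉ − ⌈4654/727⌉ = 8 − 7 = 1
n=9: ⌈(10·492+718)/727⌉ − ⌈(9·492+718)/727⌉ = ⌈5638/727⌉ − ⌈5146/727⌉ = 8 − 8 = 0
n=10: ⌈(11·492+718)/727⌉ − ⌈(10·492+718)/727⌉ = ⌈6130/727⌉ − ⌈5638/727⌉ = 9 − 8 = 1
n=11: ⌈(12·492+718)/727⌉ − ⌈(11·492+718)/727⌉ = ⌈6622/727⌉ − ⌈6130/727⌉ = 10 − 9 = 1
n=12: ⌈(13·492+718)/727⌉ − ⌈(12·492+718)/727⌉ = ⌈7114/727⌉ − ⌈6622/727⌉ = 10 − 10 = 0
n=13: ⌈(14·492+718)/727⌉ − ⌈(13·492+718)/727⌉ = ⌈7606/727⌉ − ⌈7114/727⌉ = 11 − 10 = 1
n=14: ⌈(15·492+718)/727⌉ − ⌈(14·492+718)/727⌉ = ⌈8098/727⌉ − ⌈7606/727⌉ = 12 − 11 = 1
n=15: ⌈(16·492+718)/727⌉ − ⌈(15·492+718)/727⌉ = ⌈8590/727⌉ − ⌈8098/727⌉ = 12 − 12 = 0
n=16: ⌈(17·492+718)/727⌉ − ⌈(16·492+718)/727⌉ = ⌈9082/727⌉ − ⌈8590/727⌉ = 13 − 12 = 1
n=17: ⌈(18·492+718)/727⌉ − ⌈(17·492+718)/727⌉ = ⌈9574/727⌉ − ⌈9082/727⌉ = 14 − 13 = 1
n=18: ⌈(19·492+718)/727⌉ − ⌈(18·492+718)/727⌉ = ⌈10066/727⌉ − ⌈9574/727⌉ = 14 − 14 = 0
n=19: ⌈(20·492+718)/727⌉ − ⌈(19·492+718)/727⌉ = ⌈10558/727⌉ − ⌈10066/727⌉ = 15 − 14 = 1
n=20: ⌈(21·492+718)/727⌉ − ⌈(20·492+718)/727⌉ = ⌈11050/727⌉ − ⌈10558/727⌉ = 16 − 15 = 1
n=21: ⌈(22·492+718)/727⌉ − ⌈(21·492+718)/727⌉ = ⌈11542/727⌉ − ⌈11050/727⌉ = 16 − 16 = 0
n=22: ⌈(23·492+718)/727⌉ − ⌈(22·492+718)/727⌉ = ⌈12034/727⌉ − ⌈11542/727⌉ = 17 − 16 = 1
n=23: ⌈(24·492+718)/727⌉ − ⌈(23·492+718)/727⌉ = ⌈12526/727⌉ − ⌈12034/727⌉ = 18 − 17 = 1
n=24: ⌈(25·492+718)/727⌉ − ⌈(24·492+718)/727⌉ = ⌈13018/727⌉ − ⌈12526/727⌉ = 18 − 18 = 0
n=25: ⌈(26·492+718)/727⌉ − ⌈(25·492+718)/727⌉ = ⌈13510/727⌉ − ⌈13018/727⌉ = 19 − 18 = 1
n=26: ⌈(27·492+718)/727⌉ − ⌈(26·492+718)/727⌉ = ⌈14002/727⌉ − ⌈13510/727⌉ = 20 − 19 = 1
n=27: ⌈(28·492+718)/727⌉ − ⌈(27·492+718)/727⌉ = ⌈14494/727⌉ − ⌈14002/727⌉ = 20 − 20 = 0
n=28: ⌈(29·492+718)/727⌉ − ⌈(28·492+718)/727⌉ = ⌈14986/727⌉ − ⌈14494/727⌉ = 21 − 20 = 1
n=29: ⌈(30·492+718)/727⌉ − ⌈(29·492+718)/727⌉ = ⌈15478/727⌉ − ⌈14986/727⌉ = 22 − 21 = 1
n=30: ⌈(31·492+718)/727⌉ − ⌈(30·492+718)/727⌉ = ⌈15970/727⌉ − ⌈15478/727⌉ = 22 − 22 = 0
n=31: ⌈(32·492+718)/727⌉ − ⌈(31·492+718)/727⌉ = ⌈16462/727⌉ − ⌈15970/727⌉ = 23 − 22 = 1
n=32: ⌈(33·492+718)/727⌉ − ⌈(32·492+718)/727⌉ = ⌈16954/727⌉ − ⌈16462/727⌉ = 24 − 23 = 1
n=33: ⌈(34·492+718)/727⌉ − ⌈(33·492+718)/727⌉ = ⌈17446/727⌉ − ⌈16954/727⌉ = 24 − 24 = 0
n=34: ⌈(35·492+718)/727⌉ − ⌈(34·492+718)/727⌉ = ⌈17938/727⌉ − ⌈17446/727⌉ = 25 − 24 = 1
n=35: ⌈(36·492+718)/727⌉ − ⌈(35·492+718)/727⌉ = ⌈18430/727⌉ − ⌈17938/727⌉ = 26 − 25 = 1
n=36: ⌈(37·492+718)/727⌉ − ⌈(36·492+718)/727⌉ = ⌈18922/727⌉ − ⌈18430/727⌉ = 27 − 26 = 1
n=37: ⌈(38·492+718)/727⌉ − ⌈(37·492+718)/727⌉ = ⌈19414/727⌉ − ⌈18922/727⌉ = 27 − 27 = 0
n=38: ⌈(39·492+718)/727⌉ − ⌈(38·492+718)/727⌉ = ⌈19906/727⌉ − ⌈19414/727⌉ = 28 − 27 = 1
n=39: ⌈(40·492+718)/727⌉ − ⌈(39·492+718)/727⌉ = ⌈20398/727⌉ − ⌈19906/727⌉ = 29 − 28 = 1
n=40: ⌈(41·492+718)/727⌉ − ⌈(40·492+718)/727⌉ = ⌈20890/727⌉ − ⌈20398/727⌉ = 29 − 29 = 0
n=41: ⌈(42·492+718)/727⌉ − ⌈(41·492+718)/727⌉ = ⌈21382/727⌉ − ⌈20890/727⌉ = 30 − 29 = 1
n=42: ⌈(43·492+718)/727⌉ − ⌈(42·492+718)/727⌉ = ⌈21874/727⌉ − ⌈21382/727⌉ = 31 − 30 = 1
n=43: ⌈(44·492+718)/727⌉ − ⌈(43·492+718)/727⌉ = ⌈22366/727⌉ − ⌈21874/727⌉ = 31 − 31 = 0
n=44: ⌈(45·492+718)/727⌉ − ⌈(44·492+718)/727⌉ = ⌈22858/727⌉ − ⌈22366/727⌉ = 32 − 31 = 1
n=45: ⌈(46·492+718)/727⌉ − ⌈(45·492+718)/727⌉ = ⌈23350/727⌉ − ⌈22858/727⌉ = 33 − 32 = 1
n=46: ⌈(47·492+718)/727⌉ − ⌈(46·492+718)/727⌉ = ⌈23842/727⌉ − ⌈23350/727⌉ = 33 − 33 = 0
n=47: ⌈(48·492+718)/727⌉ − ⌈(47·492+718)/727⌉ = ⌈24334/727⌉ − ⌈23842/727⌉ = 34 − 33 = 1
n=48: ⌈(49·492+718)/727⌉ − ⌈(48·492+718)/727⌉ = ⌈24826/727⌉ − ⌈24334/727⌉ = 35 − 34 = 1
n=49: ⌈(50·492+718)/727⌉ − ⌈(49·492+718)/727⌉ = ⌈25318/727⌉ − ⌈24826/727⌉ = 35 − 35 = 0
n=50: ⌈(51·492+718)/727⌉ − ⌈(50·492+718)/727⌉ = ⌈25810/727⌉ − ⌈25318/727⌉ = 36 − 35 = 1
n=51: ⌈(52·492+718)/727⌉ − ⌈(51·492+718)/727⌉ = ⌈26302/727⌉ − ⌈25810/727⌉ = 37 − 36 = 1
n=52: ⌈(53·492+718)/727⌉ − ⌈(52·492+718)/727⌉ = ⌈26794/727⌉ − ⌈26302/727⌉ = 37 − 37 = 0
n=53: ⌈(54·492+718)/727⌉ − ⌈(53·492+718)/727⌉ = ⌈27286/727⌉ − ⌈26794/727⌉ = 38 − 37 = 1
n=54: ⌈(55·492+718)/727⌉ − ⌈(54·492+718)/727⌉ = ⌈27778/727⌉ − ⌈27286/727⌉ = 39 − 38 = 1
n=55: ⌈(56·492+718)/727⌉ − ⌈(55·492+718)/727⌉ = ⌈28270/727⌉ − ⌈27778/727⌉ = 39 − 39 = 0
n=56: ⌈(57·492+718)/727⌉ − ⌈(56·492+718)/727⌉ = ⌈28762/727⌉ − ⌈28270/727⌉ = 40 − 39 = 1
n=57: ⌈(58·492+718)/727⌉ − ⌈(57·492+718)/727⌉ = ⌈29254/727⌉ − ⌈28762/727⌉ = 41 − 40 = 1
n=58: ⌈(59·492+718)/727⌉ − ⌈(58·492+718)/727⌉ = ⌈29746/727⌉ − ⌈29254/727⌉ = 41 − 41 = 0
n=59: ⌈(60·492+718)/727⌉ − ⌈(59·492+718)/727⌉ = ⌈30238/727⌉ − ⌈29746/727⌉ = 42 − 41 = 1
n=60: ⌈(61·492+718)/727⌉ − ⌈(60·492+718)/727⌉ = ⌈30730/727⌉ − ⌈30238/727⌉ = 43 − 42 = 1
n=61: ⌈(62·492+718)/727⌉ − ⌈(61·492+718)/727⌉ = ⌈31222/727⌉ − ⌈30730/727⌉ = 43 − 43 = 0
n=62: ⌈(63·492+718)/727⌉ − ⌈(62·492+718)/727⌉ = ⌈31714/727⌉ − ⌈31222/727⌉ = 44 − 43 = 1
n=63: ⌈(64·492+718)/727⌉ − ⌈(63·492+718)/727⌉ = ⌈32206/727⌉ − ⌈31714/727⌉ = 45 − 44 = 1
n=64: ⌈(65·492+718)/727⌉ − ⌈(64·492+718)/727⌉ = ⌈32698/727⌉ − ⌈32206/727⌉ = 45 − 45 = 0
n=65: ⌈(66·492+718)/727⌉ − ⌈(65·492+718)/727⌉ = ⌈33190/727⌉ − ⌈32698/727⌉ = 46 − 45 = 1
n=66: ⌈(67·492+718)/727⌉ − ⌈(66·492+718)/727⌉ = ⌈33682/727⌉ − ⌈33190/727⌉ = 47 − 46 = 1
n=67: ⌈(68·492+718)/727⌉ − ⌈(67·492+718)/727⌉ = ⌈34174/727⌉ − ⌈33682/727⌉ = 48 − 47 = 1
n=68: ⌈(69·492+718)/727⌉ − ⌈(68·492+718)/727⌉ = ⌈34666/727⌉ − ⌈34174/727⌉ = 48 − 48 = 0
n=69: ⌈(70·492+718)/727⌉ − ⌈(69·492+718)/727⌉ = ⌈35158/727⌉ − ⌈34666/727⌉ = 49 − 48 = 1
n=70: ⌈(71·492+718)/727⌉ − ⌈(70·492+718)/727⌉ = ⌈35650/727⌉ − ⌈35158/727⌉ = 50 − 49 = 1
n=71: ⌈(72·492+718)/727⌉ − ⌈(71·492+718)/727⌉ = ⌈36142/727⌉ − ⌈35650/727⌉ = 50 − 50 = 0
n=72: ⌈(73·492+718)/727⌉ − ⌈(72·492+718)/727⌉ = ⌈36634/727⌉ − ⌈36142/727⌉ = 51 − 50 = 1
n=73: ⌈(74·492+718)/727⌉ − ⌈(73·492+718)/727⌉ = ⌈37126/727⌉ − ⌈36634/727⌉ = 52 − 51 = 1
n=74: ⌈(75·492+718)/727⌉ − ⌈(74·492+718)/727⌉ = ⌈37618/727⌉ − ⌈37126/727⌉ = 52 − 52 = 0
n=75: ⌈(76·492+718)/727⌉ − ⌈(75·492+718)/727⌉ = ⌈38110/727⌉ − ⌈37618/727⌉ = 53 − 52 = 1
n=76: ⌈(77·492+718)/727⌉ − ⌈(76·492+718)/727⌉ = ⌈38602/727⌉ − ⌈38110/727⌉ = 54 − 53 = 1
n=77: ⌈(78·492+718)/727⌉ − ⌈(77·492+718)/727⌉ = ⌈39094/727⌉ − ⌈38602/727⌉ = 54 − 54 = 0
n=78: ⌈(79·492+718)/727⌉ − ⌈(78·492+718)/727⌉ = ⌈39586/727⌉ − ⌈39094/727⌉ = 55 − 54 = 1
n=79: ⌈(80·492+718)/727⌉ − ⌈(79·492+718)/727⌉ = ⌈40078/727⌉ − ⌈39586/727⌉ = 56 − 55 = 1

11101101101101101101101101101101101110110110110110110110110110110111011011011011


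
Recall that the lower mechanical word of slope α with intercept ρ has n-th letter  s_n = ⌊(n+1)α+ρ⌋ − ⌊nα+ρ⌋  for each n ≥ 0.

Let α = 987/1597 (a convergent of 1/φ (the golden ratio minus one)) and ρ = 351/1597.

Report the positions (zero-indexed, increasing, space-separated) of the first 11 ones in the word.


n=0: ⌊1338/1597⌋−⌊351/1597⌋ = 0−0 = 0
n=1: ⌊2325/1597⌋−⌊1338/1597⌋ = 1−0 = 1  ← one
n=2: ⌊3312/1597⌋−⌊2325/1597⌋ = 2−1 = 1  ← one
n=3: ⌊4299/1597⌋−⌊3312/1597⌋ = 2−2 = 0
n=4: ⌊5286/1597⌋−⌊4299/1597⌋ = 3−2 = 1  ← one
n=5: ⌊6273/1597⌋−⌊5286/1597⌋ = 3−3 = 0
n=6: ⌊7260/1597⌋−⌊6273/1597⌋ = 4−3 = 1  ← one
n=7: ⌊8247/1597⌋−⌊7260/1597⌋ = 5−4 = 1  ← one
n=8: ⌊9234/1597⌋−⌊8247/1597⌋ = 5−5 = 0
n=9: ⌊10221/1597⌋−⌊9234/1597⌋ = 6−5 = 1  ← one
n=10: ⌊11208/1597⌋−⌊10221/1597⌋ = 7−6 = 1  ← one
n=11: ⌊12195/1597⌋−⌊11208/1597⌋ = 7−7 = 0
n=12: ⌊13182/1597⌋−⌊12195/1597⌋ = 8−7 = 1  ← one
n=13: ⌊14169/1597⌋−⌊13182/1597⌋ = 8−8 = 0
n=14: ⌊15156/1597⌋−⌊14169/1597⌋ = 9−8 = 1  ← one
n=15: ⌊16143/1597⌋−⌊15156/1597⌋ = 10−9 = 1  ← one
n=16: ⌊17130/1597⌋−⌊16143/1597⌋ = 10−10 = 0
n=17: ⌊18117/1597⌋−⌊17130/1597⌋ = 11−10 = 1  ← one
positions of the first 11 ones: 1 2 4 6 7 9 10 12 14 15 17

1 2 4 6 7 9 10 12 14 15 17


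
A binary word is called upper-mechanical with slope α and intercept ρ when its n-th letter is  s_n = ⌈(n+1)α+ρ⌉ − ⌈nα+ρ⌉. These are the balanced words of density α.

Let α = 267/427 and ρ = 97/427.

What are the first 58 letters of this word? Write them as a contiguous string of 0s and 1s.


n=0: ⌈(1·267+97)/427⌉ − ⌈(0·267+97)/427⌉ = ⌈364/427⌉ − ⌈97/427⌉ = 1 − 1 = 0
n=1: ⌈(2·267+97)/427⌉ − ⌈(1·267+97)/427⌉ = ⌈631/427⌉ − ⌈364/427⌉ = 2 − 1 = 1
n=2: ⌈(3·267+97)/427⌉ − ⌈(2·267+97)/427⌉ = ⌈898/427⌉ − ⌈631/427⌉ = 3 − 2 = 1
n=3: ⌈(4·267+97)/427⌉ − ⌈(3·267+97)/427⌉ = ⌈1165/427⌉ − ⌈898/427⌉ = 3 − 3 = 0
n=4: ⌈(5·267+97)/427⌉ − ⌈(4·267+97)/427⌉ = ⌈1432/427⌉ − ⌈1165/427⌉ = 4 − 3 = 1
n=5: ⌈(6·267+97)/427⌉ − ⌈(5·267+97)/427⌉ = ⌈1699/427⌉ − ⌈1432/427⌉ = 4 − 4 = 0
n=6: ⌈(7·267+97)/427⌉ − ⌈(6·267+97)/427⌉ = ⌈1966/427⌉ − ⌈1699/427⌉ = 5 − 4 = 1
n=7: ⌈(8·267+97)/427⌉ − ⌈(7·267+97)/427⌉ = ⌈2233/427⌉ − ⌈1966/427⌉ = 6 − 5 = 1
n=8: ⌈(9·267+97)/427⌉ − ⌈(8·267+97)/427⌉ = ⌈2500/427⌉ − ⌈2233/427⌉ = 6 − 6 = 0
n=9: ⌈(10·267+97)/427⌉ − ⌈(9·267+97)/427⌉ = ⌈2767/427⌉ − ⌈2500/427⌉ = 7 − 6 = 1
n=10: ⌈(11·267+97)/427⌉ − ⌈(10·267+97)/427⌉ = ⌈3034/427⌉ − ⌈2767/427⌉ = 8 − 7 = 1
n=11: ⌈(12·267+97)/427⌉ − ⌈(11·267+97)/427⌉ = ⌈3301/427⌉ − ⌈3034/427⌉ = 8 − 8 = 0
n=12: ⌈(13·267+97)/427⌉ − ⌈(12·267+97)/427⌉ = ⌈3568/427⌉ − ⌈3301/427⌉ = 9 − 8 = 1
n=13: ⌈(14·267+97)/427⌉ − ⌈(13·267+97)/427⌉ = ⌈3835/427⌉ − ⌈3568/427⌉ = 9 − 9 = 0
n=14: ⌈(15·267+97)/427⌉ − ⌈(14·267+97)/427⌉ = ⌈4102/427⌉ − ⌈3835/427⌉ = 10 − 9 = 1
n=15: ⌈(16·267+97)/427⌉ − ⌈(15·267+97)/427⌉ = ⌈4369/427⌉ − ⌈4102/427⌉ = 11 − 10 = 1
n=16: ⌈(17·267+97)/427⌉ − ⌈(16·267+97)/427⌉ = ⌈4636/427⌉ − ⌈4369/427⌉ = 11 − 11 = 0
n=17: ⌈(18·267+97)/427⌉ − ⌈(17·267+97)/427⌉ = ⌈4903/427⌉ − ⌈4636/427⌉ = 12 − 11 = 1
n=18: ⌈(19·267+97)/427⌉ − ⌈(18·267+97)/427⌉ = ⌈5170/427⌉ − ⌈4903/427⌉ = 13 − 12 = 1
n=19: ⌈(20·267+97)/427⌉ − ⌈(19·267+97)/427⌉ = ⌈5437/427⌉ − ⌈5170/427⌉ = 13 − 13 = 0
n=20: ⌈(21·267+97)/427⌉ − ⌈(20·267+97)/427⌉ = ⌈5704/427⌉ − ⌈5437/427⌉ = 14 − 13 = 1
n=21: ⌈(22·267+97)/427⌉ − ⌈(21·267+97)/427⌉ = ⌈5971/427⌉ − ⌈5704/427⌉ = 14 − 14 = 0
n=22: ⌈(23·267+97)/427⌉ − ⌈(22·267+97)/427⌉ = ⌈6238/427⌉ − ⌈5971/427⌉ = 15 − 14 = 1
n=23: ⌈(24·267+97)/427⌉ − ⌈(23·267+97)/427⌉ = ⌈6505/427⌉ − ⌈6238/427⌉ = 16 − 15 = 1
n=24: ⌈(25·267+97)/427⌉ − ⌈(24·267+97)/427⌉ = ⌈6772/427⌉ − ⌈6505/427⌉ = 16 − 16 = 0
n=25: ⌈(26·267+97)/427⌉ − ⌈(25·267+97)/427⌉ = ⌈7039/427⌉ − ⌈6772/427⌉ = 17 − 16 = 1
n=26: ⌈(27·267+97)/427⌉ − ⌈(26·267+97)/427⌉ = ⌈7306/427⌉ − ⌈7039/427⌉ = 18 − 17 = 1
n=27: ⌈(28·267+97)/427⌉ − ⌈(27·267+97)/427⌉ = ⌈7573/427⌉ − ⌈7306/427⌉ = 18 − 18 = 0
n=28: ⌈(29·267+97)/427⌉ − ⌈(28·267+97)/427⌉ = ⌈7840/427⌉ − ⌈7573/427⌉ = 19 − 18 = 1
n=29: ⌈(30·267+97)/427⌉ − ⌈(29·267+97)/427⌉ = ⌈8107/427⌉ − ⌈7840/427⌉ = 19 − 19 = 0
n=30: ⌈(31·267+97)/427⌉ − ⌈(30·267+97)/427⌉ = ⌈8374/427⌉ − ⌈8107/427⌉ = 20 − 19 = 1
n=31: ⌈(32·267+97)/427⌉ − ⌈(31·267+97)/427⌉ = ⌈8641/427⌉ − ⌈8374/427⌉ = 21 − 20 = 1
n=32: ⌈(33·267+97)/427⌉ − ⌈(32·267+97)/427⌉ = ⌈8908/427⌉ − ⌈8641/427⌉ = 21 − 21 = 0
n=33: ⌈(34·267+97)/427⌉ − ⌈(33·267+97)/427⌉ = ⌈9175/427⌉ − ⌈8908/427⌉ = 22 − 21 = 1
n=34: ⌈(35·267+97)/427⌉ − ⌈(34·267+97)/427⌉ = ⌈9442/427⌉ − ⌈9175/427⌉ = 23 − 22 = 1
n=35: ⌈(36·267+97)/427⌉ − ⌈(35·267+97)/427⌉ = ⌈9709/427⌉ − ⌈9442/427⌉ = 23 − 23 = 0
n=36: ⌈(37·267+97)/427⌉ − ⌈(36·267+97)/427⌉ = ⌈9976/427⌉ − ⌈9709/427⌉ = 24 − 23 = 1
n=37: ⌈(38·267+97)/427⌉ − ⌈(37·267+97)/427⌉ = ⌈10243/427⌉ − ⌈9976/427⌉ = 24 − 24 = 0
n=38: ⌈(39·267+97)/427⌉ − ⌈(38·267+97)/427⌉ = ⌈10510/427⌉ − ⌈10243/427⌉ = 25 − 24 = 1
n=39: ⌈(40·267+97)/427⌉ − ⌈(39·267+97)/427⌉ = ⌈10777/427⌉ − ⌈10510/427⌉ = 26 − 25 = 1
n=40: ⌈(41·267+97)/427⌉ − ⌈(40·267+97)/427⌉ = ⌈11044/427⌉ − ⌈10777/427⌉ = 26 − 26 = 0
n=41: ⌈(42·267+97)/427⌉ − ⌈(41·267+97)/427⌉ = ⌈11311/427⌉ − ⌈11044/427⌉ = 27 − 26 = 1
n=42: ⌈(43·267+97)/427⌉ − ⌈(42·267+97)/427⌉ = ⌈11578/427⌉ − ⌈11311/427⌉ = 28 − 27 = 1
n=43: ⌈(44·267+97)/427⌉ − ⌈(43·267+97)/427⌉ = ⌈11845/427⌉ − ⌈11578/427⌉ = 28 − 28 = 0
n=44: ⌈(45·267+97)/427⌉ − ⌈(44·267+97)/427⌉ = ⌈12112/427⌉ − ⌈11845/427⌉ = 29 − 28 = 1
n=45: ⌈(46·267+97)/427⌉ − ⌈(45·267+97)/427⌉ = ⌈12379/427⌉ − ⌈12112/427⌉ = 29 − 29 = 0
n=46: ⌈(47·267+97)/427⌉ − ⌈(46·267+97)/427⌉ = ⌈12646/427⌉ − ⌈12379/427⌉ = 30 − 29 = 1
n=47: ⌈(48·267+97)/427⌉ − ⌈(47·267+97)/427⌉ = ⌈12913/427⌉ − ⌈12646/427⌉ = 31 − 30 = 1
n=48: ⌈(49·267+97)/427⌉ − ⌈(48·267+97)/427⌉ = ⌈13180/427⌉ − ⌈12913/427⌉ = 31 − 31 = 0
n=49: ⌈(50·267+97)/427⌉ − ⌈(49·267+97)/427⌉ = ⌈13447/427⌉ − ⌈13180/427⌉ = 32 − 31 = 1
n=50: ⌈(51·267+97)/427⌉ − ⌈(50·267+97)/427⌉ = ⌈13714/427⌉ − ⌈13447/427⌉ = 33 − 32 = 1
n=51: ⌈(52·267+97)/427⌉ − ⌈(51·267+97)/427⌉ = ⌈13981/427⌉ − ⌈13714/427⌉ = 33 − 33 = 0
n=52: ⌈(53·267+97)/427⌉ − ⌈(52·267+97)/427⌉ = ⌈14248/427⌉ − ⌈13981/427⌉ = 34 − 33 = 1
n=53: ⌈(54·267+97)/427⌉ − ⌈(53·267+97)/427⌉ = ⌈14515/427⌉ − ⌈14248/427⌉ = 34 − 34 = 0
n=54: ⌈(55·267+97)/427⌉ − ⌈(54·267+97)/427⌉ = ⌈14782/427⌉ − ⌈14515/427⌉ = 35 − 34 = 1
n=55: ⌈(56·267+97)/427⌉ − ⌈(55·267+97)/427⌉ = ⌈15049/427⌉ − ⌈14782/427⌉ = 36 − 35 = 1
n=56: ⌈(57·267+97)/427⌉ − ⌈(56·267+97)/427⌉ = ⌈15316/427⌉ − ⌈15049/427⌉ = 36 − 36 = 0
n=57: ⌈(58·267+97)/427⌉ − ⌈(57·267+97)/427⌉ = ⌈15583/427⌉ − ⌈15316/427⌉ = 37 − 36 = 1

0110101101101011011010110110101101101011011010110110101101
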